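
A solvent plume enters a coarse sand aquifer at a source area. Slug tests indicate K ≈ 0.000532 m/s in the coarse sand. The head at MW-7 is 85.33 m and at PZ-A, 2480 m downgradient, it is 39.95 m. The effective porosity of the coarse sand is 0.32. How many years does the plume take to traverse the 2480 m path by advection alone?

2.58

Convert K: 0.000532 m/s × 86400 = 45.96 m/day.
Hydraulic gradient i = (85.33 − 39.95) / 2480 = 45.38 / 2480 = 0.01830.
Darcy flux q = K · i = 45.96 × 0.01830 = 0.8411 m/day.
Seepage velocity v = q / n_e = 0.8411 / 0.32 = 2.628 m/day.
Travel time t = L / v = 2480 / 2.628 = 943.5 days = 2.583 years.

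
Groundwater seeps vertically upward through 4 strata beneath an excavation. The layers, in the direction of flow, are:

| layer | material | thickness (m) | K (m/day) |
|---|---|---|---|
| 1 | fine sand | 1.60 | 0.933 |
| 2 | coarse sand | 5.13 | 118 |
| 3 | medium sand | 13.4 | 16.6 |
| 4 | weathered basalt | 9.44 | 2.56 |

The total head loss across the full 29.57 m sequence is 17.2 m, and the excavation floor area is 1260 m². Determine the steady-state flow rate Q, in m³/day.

Flow is perpendicular to layering, so the layers act in series and the equivalent K is the thickness-weighted harmonic mean.
Total thickness L = 1.60 + 5.13 + 13.4 + 9.44 = 29.57 m.
Σ(b_i/K_i) = 1.60/0.933 + 5.13/118 + 13.4/16.6 + 9.44/2.56 = 6.253 d.
K_eq = L / Σ(b_i/K_i) = 29.57 / 6.253 = 4.729 m/day.
Q = K_eq · A · (Δh/L) = 4.729 × 1260 × (17.2/29.57) = 3466 m³/day.

3470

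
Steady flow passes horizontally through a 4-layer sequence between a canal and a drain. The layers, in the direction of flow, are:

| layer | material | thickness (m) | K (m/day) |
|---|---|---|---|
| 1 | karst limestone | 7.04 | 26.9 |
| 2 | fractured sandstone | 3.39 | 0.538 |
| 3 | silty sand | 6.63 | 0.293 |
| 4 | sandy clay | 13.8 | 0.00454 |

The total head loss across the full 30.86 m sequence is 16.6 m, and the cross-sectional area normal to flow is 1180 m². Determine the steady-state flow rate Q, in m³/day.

6.38

Flow is perpendicular to layering, so the layers act in series and the equivalent K is the thickness-weighted harmonic mean.
Total thickness L = 7.04 + 3.39 + 6.63 + 13.8 = 30.86 m.
Σ(b_i/K_i) = 7.04/26.9 + 3.39/0.538 + 6.63/0.293 + 13.8/0.00454 = 3069 d.
K_eq = L / Σ(b_i/K_i) = 30.86 / 3069 = 0.01006 m/day.
Q = K_eq · A · (Δh/L) = 0.01006 × 1180 × (16.6/30.86) = 6.383 m³/day.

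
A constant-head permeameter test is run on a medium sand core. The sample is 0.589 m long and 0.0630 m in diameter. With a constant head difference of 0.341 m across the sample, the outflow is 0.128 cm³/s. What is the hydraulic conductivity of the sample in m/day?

Cross-sectional area A = π·(d/2)² = π × (0.0630/2)² = 0.003117 m².
Convert discharge: 0.128 cm³/s = 1.280e-07 m³/s.
Darcy's law rearranged: K = Q·L / (A·Δh) = 1.280e-07 × 0.589 / (0.003117 × 0.341) = 7.093e-05 m/s = 6.128 m/day.

6.13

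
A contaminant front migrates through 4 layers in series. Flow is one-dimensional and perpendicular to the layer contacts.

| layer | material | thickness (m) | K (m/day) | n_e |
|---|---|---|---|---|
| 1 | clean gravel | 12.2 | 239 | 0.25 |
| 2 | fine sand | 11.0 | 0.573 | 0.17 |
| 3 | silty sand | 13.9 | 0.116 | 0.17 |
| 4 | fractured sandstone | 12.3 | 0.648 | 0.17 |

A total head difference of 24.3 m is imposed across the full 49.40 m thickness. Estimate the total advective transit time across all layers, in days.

With flow normal to the layers, continuity requires the same specific discharge q through every layer.
Σ(b_i/K_i) = 12.2/239 + 11.0/0.573 + 13.9/0.116 + 12.3/0.648 = 158.1 d.
q = Δh / Σ(b_i/K_i) = 24.3 / 158.1 = 0.1537 m/day.
In each layer the seepage velocity is v_i = q/n_i, so the layer transit time is t_i = b_i·n_i / q:
  layer 1 (clean gravel): t_1 = 12.2 × 0.25 / 0.1537 = 19.84 d
  layer 2 (fine sand): t_2 = 11.0 × 0.17 / 0.1537 = 12.16 d
  layer 3 (silty sand): t_3 = 13.9 × 0.17 / 0.1537 = 15.37 d
  layer 4 (fractured sandstone): t_4 = 12.3 × 0.17 / 0.1537 = 13.60 d
Total t = Σ t_i = 60.97 days.

61.0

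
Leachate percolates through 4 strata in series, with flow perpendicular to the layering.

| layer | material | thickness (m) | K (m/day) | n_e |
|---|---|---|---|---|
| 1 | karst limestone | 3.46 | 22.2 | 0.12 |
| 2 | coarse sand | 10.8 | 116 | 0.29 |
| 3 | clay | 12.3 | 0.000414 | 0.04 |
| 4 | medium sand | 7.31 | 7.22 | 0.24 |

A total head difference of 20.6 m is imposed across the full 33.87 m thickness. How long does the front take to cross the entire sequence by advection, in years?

22.9

With flow normal to the layers, continuity requires the same specific discharge q through every layer.
Σ(b_i/K_i) = 3.46/22.2 + 10.8/116 + 12.3/0.000414 + 7.31/7.22 = 29711 d.
q = Δh / Σ(b_i/K_i) = 20.6 / 29711 = 0.0006933 m/day.
In each layer the seepage velocity is v_i = q/n_i, so the layer transit time is t_i = b_i·n_i / q:
  layer 1 (karst limestone): t_1 = 3.46 × 0.12 / 0.0006933 = 598.8 d
  layer 2 (coarse sand): t_2 = 10.8 × 0.29 / 0.0006933 = 4517 d
  layer 3 (clay): t_3 = 12.3 × 0.04 / 0.0006933 = 709.6 d
  layer 4 (medium sand): t_4 = 7.31 × 0.24 / 0.0006933 = 2530 d
Total t = Σ t_i = 8356 days = 22.88 years.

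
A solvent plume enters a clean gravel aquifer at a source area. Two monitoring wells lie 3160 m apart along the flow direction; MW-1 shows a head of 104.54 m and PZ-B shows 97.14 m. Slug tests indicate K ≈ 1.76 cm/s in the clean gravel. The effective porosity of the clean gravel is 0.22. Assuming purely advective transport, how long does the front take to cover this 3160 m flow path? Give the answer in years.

0.535

Convert K: 1.76 cm/s × 864 = 1521 m/day.
Hydraulic gradient i = (104.54 − 97.14) / 3160 = 7.4 / 3160 = 0.002342.
Darcy flux q = K · i = 1521 × 0.002342 = 3.561 m/day.
Seepage velocity v = q / n_e = 3.561 / 0.22 = 16.19 m/day.
Travel time t = L / v = 3160 / 16.19 = 195.2 days = 0.5345 years.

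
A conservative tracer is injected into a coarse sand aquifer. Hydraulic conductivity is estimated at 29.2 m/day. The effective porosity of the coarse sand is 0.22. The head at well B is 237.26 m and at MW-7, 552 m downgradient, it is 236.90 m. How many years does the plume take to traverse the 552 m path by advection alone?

17.5

Hydraulic gradient i = (237.26 − 236.90) / 552 = 0.36 / 552 = 0.0006522.
Darcy flux q = K · i = 29.20 × 0.0006522 = 0.01904 m/day.
Seepage velocity v = q / n_e = 0.01904 / 0.22 = 0.08656 m/day.
Travel time t = L / v = 552 / 0.08656 = 6377 days = 17.46 years.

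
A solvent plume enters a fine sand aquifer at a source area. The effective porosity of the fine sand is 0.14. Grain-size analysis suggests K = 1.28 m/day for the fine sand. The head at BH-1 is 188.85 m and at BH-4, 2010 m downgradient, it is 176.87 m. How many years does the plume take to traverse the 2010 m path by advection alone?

101

Hydraulic gradient i = (188.85 − 176.87) / 2010 = 11.98 / 2010 = 0.005960.
Darcy flux q = K · i = 1.280 × 0.005960 = 0.007629 m/day.
Seepage velocity v = q / n_e = 0.007629 / 0.14 = 0.05449 m/day.
Travel time t = L / v = 2010 / 0.05449 = 36885 days = 101.0 years.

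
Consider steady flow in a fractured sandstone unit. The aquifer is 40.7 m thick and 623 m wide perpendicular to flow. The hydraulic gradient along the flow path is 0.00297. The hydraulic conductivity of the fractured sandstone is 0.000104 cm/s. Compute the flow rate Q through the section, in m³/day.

6.77

Convert K: 0.000104 cm/s × 864 = 0.08986 m/day.
Cross-sectional area A = 623 × 40.7 = 25356 m².
Hydraulic gradient i = 0.00297.
Darcy's law: Q = K · A · i = 0.08986 × 25356 × 0.002970 = 6.767 m³/day.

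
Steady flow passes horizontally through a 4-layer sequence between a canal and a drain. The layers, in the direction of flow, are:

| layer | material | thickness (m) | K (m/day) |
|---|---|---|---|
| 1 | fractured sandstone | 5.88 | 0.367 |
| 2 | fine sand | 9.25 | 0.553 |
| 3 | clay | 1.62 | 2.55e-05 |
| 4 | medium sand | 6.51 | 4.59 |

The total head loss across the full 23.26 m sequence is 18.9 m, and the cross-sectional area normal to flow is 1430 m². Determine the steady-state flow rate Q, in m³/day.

Flow is perpendicular to layering, so the layers act in series and the equivalent K is the thickness-weighted harmonic mean.
Total thickness L = 5.88 + 9.25 + 1.62 + 6.51 = 23.26 m.
Σ(b_i/K_i) = 5.88/0.367 + 9.25/0.553 + 1.62/2.55e-05 + 6.51/4.59 = 63564 d.
K_eq = L / Σ(b_i/K_i) = 23.26 / 63564 = 0.0003659 m/day.
Q = K_eq · A · (Δh/L) = 0.0003659 × 1430 × (18.9/23.26) = 0.4252 m³/day.

0.425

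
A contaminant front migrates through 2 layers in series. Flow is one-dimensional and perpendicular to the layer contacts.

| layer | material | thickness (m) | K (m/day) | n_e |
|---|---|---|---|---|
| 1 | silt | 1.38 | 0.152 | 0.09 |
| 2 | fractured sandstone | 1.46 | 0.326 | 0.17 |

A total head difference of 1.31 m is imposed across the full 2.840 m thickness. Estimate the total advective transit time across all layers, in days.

3.85

With flow normal to the layers, continuity requires the same specific discharge q through every layer.
Σ(b_i/K_i) = 1.38/0.152 + 1.46/0.326 = 13.56 d.
q = Δh / Σ(b_i/K_i) = 1.31 / 13.56 = 0.09663 m/day.
In each layer the seepage velocity is v_i = q/n_i, so the layer transit time is t_i = b_i·n_i / q:
  layer 1 (silt): t_1 = 1.38 × 0.09 / 0.09663 = 1.285 d
  layer 2 (fractured sandstone): t_2 = 1.46 × 0.17 / 0.09663 = 2.569 d
Total t = Σ t_i = 3.854 days.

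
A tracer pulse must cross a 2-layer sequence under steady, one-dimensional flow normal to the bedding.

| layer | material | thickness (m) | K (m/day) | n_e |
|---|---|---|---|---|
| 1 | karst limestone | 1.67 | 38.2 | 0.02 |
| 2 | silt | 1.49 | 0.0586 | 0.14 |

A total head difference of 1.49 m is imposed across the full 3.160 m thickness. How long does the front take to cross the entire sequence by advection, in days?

With flow normal to the layers, continuity requires the same specific discharge q through every layer.
Σ(b_i/K_i) = 1.67/38.2 + 1.49/0.0586 = 25.47 d.
q = Δh / Σ(b_i/K_i) = 1.49 / 25.47 = 0.05850 m/day.
In each layer the seepage velocity is v_i = q/n_i, so the layer transit time is t_i = b_i·n_i / q:
  layer 1 (karst limestone): t_1 = 1.67 × 0.02 / 0.05850 = 0.5709 d
  layer 2 (silt): t_2 = 1.49 × 0.14 / 0.05850 = 3.566 d
Total t = Σ t_i = 4.137 days.

4.14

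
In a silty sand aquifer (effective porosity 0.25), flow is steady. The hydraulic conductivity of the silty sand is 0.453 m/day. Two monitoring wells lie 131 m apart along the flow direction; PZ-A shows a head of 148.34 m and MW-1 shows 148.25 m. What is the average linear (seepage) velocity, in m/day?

Hydraulic gradient i = (148.34 − 148.25) / 131 = 0.09 / 131 = 0.0006870.
Darcy flux q = K · i = 0.4530 × 0.0006870 = 0.0003112 m/day.
Seepage velocity v = q / n_e = 0.0003112 / 0.25 = 0.001245 m/day.

0.00124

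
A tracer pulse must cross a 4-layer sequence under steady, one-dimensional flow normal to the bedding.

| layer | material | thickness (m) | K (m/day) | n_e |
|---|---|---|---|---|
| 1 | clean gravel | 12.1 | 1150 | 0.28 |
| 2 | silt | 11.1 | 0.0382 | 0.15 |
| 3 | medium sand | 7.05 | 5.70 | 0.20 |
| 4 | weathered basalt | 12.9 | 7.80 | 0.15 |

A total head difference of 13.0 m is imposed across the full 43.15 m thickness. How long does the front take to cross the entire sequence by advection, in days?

190

With flow normal to the layers, continuity requires the same specific discharge q through every layer.
Σ(b_i/K_i) = 12.1/1150 + 11.1/0.0382 + 7.05/5.70 + 12.9/7.80 = 293.5 d.
q = Δh / Σ(b_i/K_i) = 13.0 / 293.5 = 0.04430 m/day.
In each layer the seepage velocity is v_i = q/n_i, so the layer transit time is t_i = b_i·n_i / q:
  layer 1 (clean gravel): t_1 = 12.1 × 0.28 / 0.04430 = 76.48 d
  layer 2 (silt): t_2 = 11.1 × 0.15 / 0.04430 = 37.59 d
  layer 3 (medium sand): t_3 = 7.05 × 0.20 / 0.04430 = 31.83 d
  layer 4 (weathered basalt): t_4 = 12.9 × 0.15 / 0.04430 = 43.68 d
Total t = Σ t_i = 189.6 days.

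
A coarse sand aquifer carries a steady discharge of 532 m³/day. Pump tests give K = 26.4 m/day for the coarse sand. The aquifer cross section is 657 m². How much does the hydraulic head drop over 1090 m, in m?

From Q = K·A·i, i = Q / (K·A) = 532 / (26.40 × 657.0) = 0.03067.
Head loss Δh = i · L = 0.03067 × 1090 = 33.43 m.

33.4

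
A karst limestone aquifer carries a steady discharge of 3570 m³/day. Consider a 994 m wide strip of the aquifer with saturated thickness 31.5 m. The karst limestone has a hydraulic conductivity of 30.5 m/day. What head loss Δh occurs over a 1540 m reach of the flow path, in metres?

Cross-sectional area A = 994 × 31.5 = 31311 m².
From Q = K·A·i, i = Q / (K·A) = 3570 / (30.50 × 31311) = 0.003738.
Head loss Δh = i · L = 0.003738 × 1540 = 5.757 m.

5.76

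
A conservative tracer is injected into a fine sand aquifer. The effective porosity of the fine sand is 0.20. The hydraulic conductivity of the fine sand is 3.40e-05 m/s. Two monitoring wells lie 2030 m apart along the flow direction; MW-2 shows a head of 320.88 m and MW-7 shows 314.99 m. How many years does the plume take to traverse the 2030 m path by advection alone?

Convert K: 3.40e-05 m/s × 86400 = 2.938 m/day.
Hydraulic gradient i = (320.88 − 314.99) / 2030 = 5.89 / 2030 = 0.002901.
Darcy flux q = K · i = 2.938 × 0.002901 = 0.008523 m/day.
Seepage velocity v = q / n_e = 0.008523 / 0.20 = 0.04262 m/day.
Travel time t = L / v = 2030 / 0.04262 = 47634 days = 130.4 years.

130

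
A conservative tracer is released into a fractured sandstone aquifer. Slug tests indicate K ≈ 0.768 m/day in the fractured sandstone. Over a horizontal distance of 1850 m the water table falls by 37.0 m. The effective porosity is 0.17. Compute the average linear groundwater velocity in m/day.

0.0904

Hydraulic gradient i = Δh / L = 37.0 / 1850 = 0.02000.
Darcy flux q = K · i = 0.7680 × 0.02000 = 0.01536 m/day.
Seepage velocity v = q / n_e = 0.01536 / 0.17 = 0.09035 m/day.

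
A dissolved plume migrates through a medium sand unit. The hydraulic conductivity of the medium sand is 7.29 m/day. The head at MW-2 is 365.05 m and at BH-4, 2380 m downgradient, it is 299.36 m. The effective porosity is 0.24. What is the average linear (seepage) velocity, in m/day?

0.838

Hydraulic gradient i = (365.05 − 299.36) / 2380 = 65.69 / 2380 = 0.02760.
Darcy flux q = K · i = 7.290 × 0.02760 = 0.2012 m/day.
Seepage velocity v = q / n_e = 0.2012 / 0.24 = 0.8384 m/day.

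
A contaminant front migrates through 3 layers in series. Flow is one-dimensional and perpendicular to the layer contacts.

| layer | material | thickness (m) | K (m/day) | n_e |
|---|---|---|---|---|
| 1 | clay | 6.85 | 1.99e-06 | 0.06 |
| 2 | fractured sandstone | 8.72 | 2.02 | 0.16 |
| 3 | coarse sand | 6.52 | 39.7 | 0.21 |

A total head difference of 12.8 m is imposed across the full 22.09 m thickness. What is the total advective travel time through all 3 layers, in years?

With flow normal to the layers, continuity requires the same specific discharge q through every layer.
Σ(b_i/K_i) = 6.85/1.99e-06 + 8.72/2.02 + 6.52/39.7 = 3.442e+06 d.
q = Δh / Σ(b_i/K_i) = 12.8 / 3.442e+06 = 3.719e-06 m/day.
In each layer the seepage velocity is v_i = q/n_i, so the layer transit time is t_i = b_i·n_i / q:
  layer 1 (clay): t_1 = 6.85 × 0.06 / 3.719e-06 = 1.105e+05 d
  layer 2 (fractured sandstone): t_2 = 8.72 × 0.16 / 3.719e-06 = 3.752e+05 d
  layer 3 (coarse sand): t_3 = 6.52 × 0.21 / 3.719e-06 = 3.682e+05 d
Total t = Σ t_i = 8.539e+05 days = 2338 years.

2340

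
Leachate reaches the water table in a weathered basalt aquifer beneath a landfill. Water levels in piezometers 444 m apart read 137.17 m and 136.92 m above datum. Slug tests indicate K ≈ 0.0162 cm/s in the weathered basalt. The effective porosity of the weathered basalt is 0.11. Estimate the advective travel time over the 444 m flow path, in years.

17.0

Convert K: 0.0162 cm/s × 864 = 14.00 m/day.
Hydraulic gradient i = (137.17 − 136.92) / 444 = 0.25 / 444 = 0.0005631.
Darcy flux q = K · i = 14.00 × 0.0005631 = 0.007881 m/day.
Seepage velocity v = q / n_e = 0.007881 / 0.11 = 0.07165 m/day.
Travel time t = L / v = 444 / 0.07165 = 6197 days = 16.97 years.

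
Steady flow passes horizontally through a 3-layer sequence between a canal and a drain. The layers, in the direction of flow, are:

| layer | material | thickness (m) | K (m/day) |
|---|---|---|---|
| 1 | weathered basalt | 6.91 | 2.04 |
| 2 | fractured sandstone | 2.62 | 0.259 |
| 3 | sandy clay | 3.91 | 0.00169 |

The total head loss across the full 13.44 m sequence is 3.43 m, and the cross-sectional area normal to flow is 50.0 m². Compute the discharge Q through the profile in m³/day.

Flow is perpendicular to layering, so the layers act in series and the equivalent K is the thickness-weighted harmonic mean.
Total thickness L = 6.91 + 2.62 + 3.91 = 13.44 m.
Σ(b_i/K_i) = 6.91/2.04 + 2.62/0.259 + 3.91/0.00169 = 2327 d.
K_eq = L / Σ(b_i/K_i) = 13.44 / 2327 = 0.005775 m/day.
Q = K_eq · A · (Δh/L) = 0.005775 × 50.0 × (3.43/13.44) = 0.07370 m³/day.

0.0737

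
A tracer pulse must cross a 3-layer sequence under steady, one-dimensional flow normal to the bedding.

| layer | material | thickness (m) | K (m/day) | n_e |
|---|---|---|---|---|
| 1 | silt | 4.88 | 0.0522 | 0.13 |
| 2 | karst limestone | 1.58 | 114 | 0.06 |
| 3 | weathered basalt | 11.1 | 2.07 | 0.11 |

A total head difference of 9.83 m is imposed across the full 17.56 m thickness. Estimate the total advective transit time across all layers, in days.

With flow normal to the layers, continuity requires the same specific discharge q through every layer.
Σ(b_i/K_i) = 4.88/0.0522 + 1.58/114 + 11.1/2.07 = 98.86 d.
q = Δh / Σ(b_i/K_i) = 9.83 / 98.86 = 0.09943 m/day.
In each layer the seepage velocity is v_i = q/n_i, so the layer transit time is t_i = b_i·n_i / q:
  layer 1 (silt): t_1 = 4.88 × 0.13 / 0.09943 = 6.380 d
  layer 2 (karst limestone): t_2 = 1.58 × 0.06 / 0.09943 = 0.9534 d
  layer 3 (weathered basalt): t_3 = 11.1 × 0.11 / 0.09943 = 12.28 d
Total t = Σ t_i = 19.61 days.

19.6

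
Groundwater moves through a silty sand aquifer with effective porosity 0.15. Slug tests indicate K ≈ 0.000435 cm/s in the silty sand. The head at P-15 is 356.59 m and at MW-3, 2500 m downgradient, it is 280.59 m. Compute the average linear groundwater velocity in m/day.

Convert K: 0.000435 cm/s × 864 = 0.3758 m/day.
Hydraulic gradient i = (356.59 − 280.59) / 2500 = 76 / 2500 = 0.03040.
Darcy flux q = K · i = 0.3758 × 0.03040 = 0.01143 m/day.
Seepage velocity v = q / n_e = 0.01143 / 0.15 = 0.07617 m/day.

0.0762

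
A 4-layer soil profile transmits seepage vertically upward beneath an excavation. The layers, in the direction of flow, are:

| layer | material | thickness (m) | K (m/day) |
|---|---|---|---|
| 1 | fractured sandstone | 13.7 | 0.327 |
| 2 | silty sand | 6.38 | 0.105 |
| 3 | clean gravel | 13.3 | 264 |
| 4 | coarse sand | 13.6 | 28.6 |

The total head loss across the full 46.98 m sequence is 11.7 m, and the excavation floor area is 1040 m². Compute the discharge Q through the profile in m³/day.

118

Flow is perpendicular to layering, so the layers act in series and the equivalent K is the thickness-weighted harmonic mean.
Total thickness L = 13.7 + 6.38 + 13.3 + 13.6 = 46.98 m.
Σ(b_i/K_i) = 13.7/0.327 + 6.38/0.105 + 13.3/264 + 13.6/28.6 = 103.2 d.
K_eq = L / Σ(b_i/K_i) = 46.98 / 103.2 = 0.4553 m/day.
Q = K_eq · A · (Δh/L) = 0.4553 × 1040 × (11.7/46.98) = 117.9 m³/day.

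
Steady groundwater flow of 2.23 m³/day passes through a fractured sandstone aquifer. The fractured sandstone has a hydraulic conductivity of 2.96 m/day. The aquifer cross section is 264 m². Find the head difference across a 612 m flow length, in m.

From Q = K·A·i, i = Q / (K·A) = 2.23 / (2.960 × 264.0) = 0.002854.
Head loss Δh = i · L = 0.002854 × 612 = 1.746 m.

1.75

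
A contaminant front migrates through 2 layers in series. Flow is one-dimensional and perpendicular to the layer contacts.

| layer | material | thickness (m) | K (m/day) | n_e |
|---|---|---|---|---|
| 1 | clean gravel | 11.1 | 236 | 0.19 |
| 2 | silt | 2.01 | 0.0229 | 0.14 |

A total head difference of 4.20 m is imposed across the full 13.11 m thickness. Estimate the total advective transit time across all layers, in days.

With flow normal to the layers, continuity requires the same specific discharge q through every layer.
Σ(b_i/K_i) = 11.1/236 + 2.01/0.0229 = 87.82 d.
q = Δh / Σ(b_i/K_i) = 4.20 / 87.82 = 0.04783 m/day.
In each layer the seepage velocity is v_i = q/n_i, so the layer transit time is t_i = b_i·n_i / q:
  layer 1 (clean gravel): t_1 = 11.1 × 0.19 / 0.04783 = 44.10 d
  layer 2 (silt): t_2 = 2.01 × 0.14 / 0.04783 = 5.884 d
Total t = Σ t_i = 49.98 days.

50.0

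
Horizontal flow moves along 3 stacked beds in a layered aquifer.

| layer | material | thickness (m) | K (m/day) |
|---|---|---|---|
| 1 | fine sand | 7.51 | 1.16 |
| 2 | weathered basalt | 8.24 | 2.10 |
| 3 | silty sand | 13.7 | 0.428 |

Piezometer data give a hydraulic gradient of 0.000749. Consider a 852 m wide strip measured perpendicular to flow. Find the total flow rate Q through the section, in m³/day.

20.3

Flow is parallel to layering, so each bed carries its own Darcy discharge and the transmissivities add.
Σ(K_i·b_i) = 1.16×7.51 + 2.10×8.24 + 0.428×13.7 = 31.88 m²/day.
Hydraulic gradient i = 0.000749.
Q = Σ(K_i·b_i) · W · i = 31.88 × 852 × 0.0007490 = 20.34 m³/day.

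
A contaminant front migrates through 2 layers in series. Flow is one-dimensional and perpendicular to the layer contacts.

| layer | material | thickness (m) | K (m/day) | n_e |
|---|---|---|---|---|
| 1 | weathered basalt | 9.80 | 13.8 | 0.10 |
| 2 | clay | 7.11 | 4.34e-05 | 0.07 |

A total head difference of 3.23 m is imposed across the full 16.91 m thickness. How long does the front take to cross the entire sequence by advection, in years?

205

With flow normal to the layers, continuity requires the same specific discharge q through every layer.
Σ(b_i/K_i) = 9.80/13.8 + 7.11/4.34e-05 = 1.638e+05 d.
q = Δh / Σ(b_i/K_i) = 3.23 / 1.638e+05 = 1.972e-05 m/day.
In each layer the seepage velocity is v_i = q/n_i, so the layer transit time is t_i = b_i·n_i / q:
  layer 1 (weathered basalt): t_1 = 9.80 × 0.10 / 1.972e-05 = 49706 d
  layer 2 (clay): t_2 = 7.11 × 0.07 / 1.972e-05 = 25243 d
Total t = Σ t_i = 74949 days = 205.2 years.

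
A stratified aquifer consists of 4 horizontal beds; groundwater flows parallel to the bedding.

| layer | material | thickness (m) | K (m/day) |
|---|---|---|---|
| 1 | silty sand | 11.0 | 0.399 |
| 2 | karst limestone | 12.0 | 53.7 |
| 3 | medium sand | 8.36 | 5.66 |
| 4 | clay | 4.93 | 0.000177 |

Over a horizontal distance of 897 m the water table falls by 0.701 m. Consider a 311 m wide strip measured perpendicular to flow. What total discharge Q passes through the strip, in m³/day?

Flow is parallel to layering, so each bed carries its own Darcy discharge and the transmissivities add.
Σ(K_i·b_i) = 0.399×11.0 + 53.7×12.0 + 5.66×8.36 + 0.000177×4.93 = 696.1 m²/day.
Hydraulic gradient i = Δh / L = 0.701 / 897 = 0.0007815.
Q = Σ(K_i·b_i) · W · i = 696.1 × 311 × 0.0007815 = 169.2 m³/day.

169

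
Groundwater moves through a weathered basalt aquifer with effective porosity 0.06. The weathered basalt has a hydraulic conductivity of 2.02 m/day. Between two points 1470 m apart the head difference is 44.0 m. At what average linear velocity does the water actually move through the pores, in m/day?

1.01

Hydraulic gradient i = Δh / L = 44.0 / 1470 = 0.02993.
Darcy flux q = K · i = 2.020 × 0.02993 = 0.06046 m/day.
Seepage velocity v = q / n_e = 0.06046 / 0.06 = 1.008 m/day.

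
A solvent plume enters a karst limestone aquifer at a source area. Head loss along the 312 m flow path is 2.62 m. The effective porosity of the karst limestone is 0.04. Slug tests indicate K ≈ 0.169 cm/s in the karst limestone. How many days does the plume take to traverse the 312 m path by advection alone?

Convert K: 0.169 cm/s × 864 = 146.0 m/day.
Hydraulic gradient i = Δh / L = 2.62 / 312 = 0.008397.
Darcy flux q = K · i = 146.0 × 0.008397 = 1.226 m/day.
Seepage velocity v = q / n_e = 1.226 / 0.04 = 30.65 m/day.
Travel time t = L / v = 312 / 30.65 = 10.18 days.

10.2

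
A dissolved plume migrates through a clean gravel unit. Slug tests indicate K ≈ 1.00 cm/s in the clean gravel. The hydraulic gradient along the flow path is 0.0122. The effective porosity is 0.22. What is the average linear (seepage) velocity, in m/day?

47.9

Convert K: 1.00 cm/s × 864 = 864.0 m/day.
Hydraulic gradient i = 0.0122.
Darcy flux q = K · i = 864.0 × 0.01220 = 10.54 m/day.
Seepage velocity v = q / n_e = 10.54 / 0.22 = 47.91 m/day.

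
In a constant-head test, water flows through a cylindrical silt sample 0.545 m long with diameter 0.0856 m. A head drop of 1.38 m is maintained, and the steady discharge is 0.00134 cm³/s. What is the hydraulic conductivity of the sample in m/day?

Cross-sectional area A = π·(d/2)² = π × (0.0856/2)² = 0.005755 m².
Convert discharge: 0.00134 cm³/s = 1.340e-09 m³/s.
Darcy's law rearranged: K = Q·L / (A·Δh) = 1.340e-09 × 0.545 / (0.005755 × 1.38) = 9.196e-08 m/s = 0.007945 m/day.

0.00795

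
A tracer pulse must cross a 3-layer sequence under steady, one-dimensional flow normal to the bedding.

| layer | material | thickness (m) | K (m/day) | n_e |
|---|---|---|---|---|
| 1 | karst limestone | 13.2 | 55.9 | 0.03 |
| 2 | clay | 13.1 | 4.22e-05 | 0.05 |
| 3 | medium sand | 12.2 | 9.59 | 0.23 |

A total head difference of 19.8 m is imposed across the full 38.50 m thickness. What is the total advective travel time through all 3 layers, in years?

166

With flow normal to the layers, continuity requires the same specific discharge q through every layer.
Σ(b_i/K_i) = 13.2/55.9 + 13.1/4.22e-05 + 12.2/9.59 = 3.104e+05 d.
q = Δh / Σ(b_i/K_i) = 19.8 / 3.104e+05 = 6.378e-05 m/day.
In each layer the seepage velocity is v_i = q/n_i, so the layer transit time is t_i = b_i·n_i / q:
  layer 1 (karst limestone): t_1 = 13.2 × 0.03 / 6.378e-05 = 6209 d
  layer 2 (clay): t_2 = 13.1 × 0.05 / 6.378e-05 = 10269 d
  layer 3 (medium sand): t_3 = 12.2 × 0.23 / 6.378e-05 = 43993 d
Total t = Σ t_i = 60471 days = 165.6 years.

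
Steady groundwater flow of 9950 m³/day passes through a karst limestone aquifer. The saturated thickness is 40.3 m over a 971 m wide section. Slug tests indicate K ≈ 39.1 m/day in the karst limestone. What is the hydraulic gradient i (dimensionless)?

0.00650

Cross-sectional area A = 971 × 40.3 = 39131 m².
From Q = K·A·i, i = Q / (K·A) = 9950 / (39.10 × 39131) = 0.006503.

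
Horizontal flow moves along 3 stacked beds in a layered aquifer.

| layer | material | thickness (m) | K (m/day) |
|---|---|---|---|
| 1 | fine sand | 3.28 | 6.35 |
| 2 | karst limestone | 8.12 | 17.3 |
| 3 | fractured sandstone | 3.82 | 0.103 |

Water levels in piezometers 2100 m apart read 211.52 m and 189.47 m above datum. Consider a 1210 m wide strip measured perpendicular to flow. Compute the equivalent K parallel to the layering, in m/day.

10.6

Flow is parallel to layering, so each bed carries its own Darcy discharge and the transmissivities add.
Σ(K_i·b_i) = 6.35×3.28 + 17.3×8.12 + 0.103×3.82 = 161.7 m²/day.
Total thickness b = 15.22 m, so K_eq = Σ(K_i·b_i)/b = 10.62 m/day.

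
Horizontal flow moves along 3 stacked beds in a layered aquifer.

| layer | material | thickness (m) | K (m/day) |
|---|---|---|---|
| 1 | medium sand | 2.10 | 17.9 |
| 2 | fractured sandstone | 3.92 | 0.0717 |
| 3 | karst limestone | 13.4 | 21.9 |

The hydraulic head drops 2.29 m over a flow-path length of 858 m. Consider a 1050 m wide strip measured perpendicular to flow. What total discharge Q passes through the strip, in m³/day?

929

Flow is parallel to layering, so each bed carries its own Darcy discharge and the transmissivities add.
Σ(K_i·b_i) = 17.9×2.10 + 0.0717×3.92 + 21.9×13.4 = 331.3 m²/day.
Hydraulic gradient i = Δh / L = 2.29 / 858 = 0.002669.
Q = Σ(K_i·b_i) · W · i = 331.3 × 1050 × 0.002669 = 928.5 m³/day.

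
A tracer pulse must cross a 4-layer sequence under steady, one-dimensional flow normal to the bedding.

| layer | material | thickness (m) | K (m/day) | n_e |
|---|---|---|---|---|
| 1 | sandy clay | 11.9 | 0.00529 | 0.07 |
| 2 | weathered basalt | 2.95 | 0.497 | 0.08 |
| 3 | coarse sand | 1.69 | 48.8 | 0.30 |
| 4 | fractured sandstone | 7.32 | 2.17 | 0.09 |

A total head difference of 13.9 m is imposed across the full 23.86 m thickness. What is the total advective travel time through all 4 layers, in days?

With flow normal to the layers, continuity requires the same specific discharge q through every layer.
Σ(b_i/K_i) = 11.9/0.00529 + 2.95/0.497 + 1.69/48.8 + 7.32/2.17 = 2259 d.
q = Δh / Σ(b_i/K_i) = 13.9 / 2259 = 0.006154 m/day.
In each layer the seepage velocity is v_i = q/n_i, so the layer transit time is t_i = b_i·n_i / q:
  layer 1 (sandy clay): t_1 = 11.9 × 0.07 / 0.006154 = 135.4 d
  layer 2 (weathered basalt): t_2 = 2.95 × 0.08 / 0.006154 = 38.35 d
  layer 3 (coarse sand): t_3 = 1.69 × 0.30 / 0.006154 = 82.39 d
  layer 4 (fractured sandstone): t_4 = 7.32 × 0.09 / 0.006154 = 107.1 d
Total t = Σ t_i = 363.2 days.

363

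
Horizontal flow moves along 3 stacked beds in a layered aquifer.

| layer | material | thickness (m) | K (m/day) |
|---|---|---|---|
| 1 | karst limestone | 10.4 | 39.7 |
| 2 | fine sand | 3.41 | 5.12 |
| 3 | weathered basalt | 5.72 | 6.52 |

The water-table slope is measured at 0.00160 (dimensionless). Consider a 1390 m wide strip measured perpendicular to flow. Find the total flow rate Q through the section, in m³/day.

Flow is parallel to layering, so each bed carries its own Darcy discharge and the transmissivities add.
Σ(K_i·b_i) = 39.7×10.4 + 5.12×3.41 + 6.52×5.72 = 467.6 m²/day.
Hydraulic gradient i = 0.00160.
Q = Σ(K_i·b_i) · W · i = 467.6 × 1390 × 0.001600 = 1040 m³/day.

1040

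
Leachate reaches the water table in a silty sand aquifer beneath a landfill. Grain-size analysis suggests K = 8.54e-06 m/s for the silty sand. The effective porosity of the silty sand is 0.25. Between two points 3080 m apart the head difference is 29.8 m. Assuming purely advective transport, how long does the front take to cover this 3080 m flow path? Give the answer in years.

Convert K: 8.54e-06 m/s × 86400 = 0.7379 m/day.
Hydraulic gradient i = Δh / L = 29.8 / 3080 = 0.009675.
Darcy flux q = K · i = 0.7379 × 0.009675 = 0.007139 m/day.
Seepage velocity v = q / n_e = 0.007139 / 0.25 = 0.02856 m/day.
Travel time t = L / v = 3080 / 0.02856 = 1.079e+05 days = 295.3 years.

295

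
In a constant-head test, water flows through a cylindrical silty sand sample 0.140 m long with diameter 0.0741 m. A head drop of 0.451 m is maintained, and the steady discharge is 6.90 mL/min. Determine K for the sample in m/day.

0.715

Cross-sectional area A = π·(d/2)² = π × (0.0741/2)² = 0.004312 m².
Convert discharge: 6.90 mL/min = 1.150e-07 m³/s.
Darcy's law rearranged: K = Q·L / (A·Δh) = 1.150e-07 × 0.140 / (0.004312 × 0.451) = 8.278e-06 m/s = 0.7152 m/day.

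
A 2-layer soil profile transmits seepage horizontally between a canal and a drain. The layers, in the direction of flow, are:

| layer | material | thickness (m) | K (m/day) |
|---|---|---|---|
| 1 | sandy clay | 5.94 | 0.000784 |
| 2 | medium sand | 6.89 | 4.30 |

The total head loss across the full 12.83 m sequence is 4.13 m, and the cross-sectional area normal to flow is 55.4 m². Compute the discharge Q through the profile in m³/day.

0.0302

Flow is perpendicular to layering, so the layers act in series and the equivalent K is the thickness-weighted harmonic mean.
Total thickness L = 5.94 + 6.89 = 12.83 m.
Σ(b_i/K_i) = 5.94/0.000784 + 6.89/4.30 = 7578 d.
K_eq = L / Σ(b_i/K_i) = 12.83 / 7578 = 0.001693 m/day.
Q = K_eq · A · (Δh/L) = 0.001693 × 55.4 × (4.13/12.83) = 0.03019 m³/day.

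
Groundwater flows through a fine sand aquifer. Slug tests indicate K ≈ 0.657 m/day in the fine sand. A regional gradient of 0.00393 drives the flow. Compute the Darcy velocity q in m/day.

Hydraulic gradient i = 0.00393.
Specific discharge q = K · i = 0.6570 × 0.003930 = 0.002582 m/day.

0.00258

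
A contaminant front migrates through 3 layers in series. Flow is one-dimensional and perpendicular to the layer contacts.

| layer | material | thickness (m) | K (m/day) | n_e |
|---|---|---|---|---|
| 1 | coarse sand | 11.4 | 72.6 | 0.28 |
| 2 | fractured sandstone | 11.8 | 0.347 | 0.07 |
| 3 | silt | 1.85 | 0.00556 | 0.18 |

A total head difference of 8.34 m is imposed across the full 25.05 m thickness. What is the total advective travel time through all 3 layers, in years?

0.524

With flow normal to the layers, continuity requires the same specific discharge q through every layer.
Σ(b_i/K_i) = 11.4/72.6 + 11.8/0.347 + 1.85/0.00556 = 366.9 d.
q = Δh / Σ(b_i/K_i) = 8.34 / 366.9 = 0.02273 m/day.
In each layer the seepage velocity is v_i = q/n_i, so the layer transit time is t_i = b_i·n_i / q:
  layer 1 (coarse sand): t_1 = 11.4 × 0.28 / 0.02273 = 140.4 d
  layer 2 (fractured sandstone): t_2 = 11.8 × 0.07 / 0.02273 = 36.34 d
  layer 3 (silt): t_3 = 1.85 × 0.18 / 0.02273 = 14.65 d
Total t = Σ t_i = 191.4 days = 0.5241 years.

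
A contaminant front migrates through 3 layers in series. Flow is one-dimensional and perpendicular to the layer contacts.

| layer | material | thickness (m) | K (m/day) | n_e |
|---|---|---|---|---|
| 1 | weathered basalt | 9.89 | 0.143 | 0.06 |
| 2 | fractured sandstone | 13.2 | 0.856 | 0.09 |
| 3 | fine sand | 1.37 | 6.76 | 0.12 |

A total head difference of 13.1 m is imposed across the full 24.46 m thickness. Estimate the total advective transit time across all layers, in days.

With flow normal to the layers, continuity requires the same specific discharge q through every layer.
Σ(b_i/K_i) = 9.89/0.143 + 13.2/0.856 + 1.37/6.76 = 84.78 d.
q = Δh / Σ(b_i/K_i) = 13.1 / 84.78 = 0.1545 m/day.
In each layer the seepage velocity is v_i = q/n_i, so the layer transit time is t_i = b_i·n_i / q:
  layer 1 (weathered basalt): t_1 = 9.89 × 0.06 / 0.1545 = 3.841 d
  layer 2 (fractured sandstone): t_2 = 13.2 × 0.09 / 0.1545 = 7.689 d
  layer 3 (fine sand): t_3 = 1.37 × 0.12 / 0.1545 = 1.064 d
Total t = Σ t_i = 12.59 days.

12.6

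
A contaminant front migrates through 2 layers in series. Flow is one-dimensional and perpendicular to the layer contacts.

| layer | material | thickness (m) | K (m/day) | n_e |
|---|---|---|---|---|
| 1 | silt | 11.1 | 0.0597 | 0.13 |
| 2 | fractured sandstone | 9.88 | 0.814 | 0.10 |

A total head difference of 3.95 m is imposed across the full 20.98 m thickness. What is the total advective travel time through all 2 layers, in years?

With flow normal to the layers, continuity requires the same specific discharge q through every layer.
Σ(b_i/K_i) = 11.1/0.0597 + 9.88/0.814 = 198.1 d.
q = Δh / Σ(b_i/K_i) = 3.95 / 198.1 = 0.01994 m/day.
In each layer the seepage velocity is v_i = q/n_i, so the layer transit time is t_i = b_i·n_i / q:
  layer 1 (silt): t_1 = 11.1 × 0.13 / 0.01994 = 72.36 d
  layer 2 (fractured sandstone): t_2 = 9.88 × 0.10 / 0.01994 = 49.54 d
Total t = Σ t_i = 121.9 days = 0.3337 years.

0.334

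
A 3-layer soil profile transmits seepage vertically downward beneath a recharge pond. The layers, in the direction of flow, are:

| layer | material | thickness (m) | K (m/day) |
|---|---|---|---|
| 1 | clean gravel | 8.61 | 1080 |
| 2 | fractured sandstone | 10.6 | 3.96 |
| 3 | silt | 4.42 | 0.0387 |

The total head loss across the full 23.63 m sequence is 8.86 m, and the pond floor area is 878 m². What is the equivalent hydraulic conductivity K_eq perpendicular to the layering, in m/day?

0.202

Flow is perpendicular to layering, so the layers act in series and the equivalent K is the thickness-weighted harmonic mean.
Total thickness L = 8.61 + 10.6 + 4.42 = 23.63 m.
Σ(b_i/K_i) = 8.61/1080 + 10.6/3.96 + 4.42/0.0387 = 116.9 d.
K_eq = L / Σ(b_i/K_i) = 23.63 / 116.9 = 0.2021 m/day.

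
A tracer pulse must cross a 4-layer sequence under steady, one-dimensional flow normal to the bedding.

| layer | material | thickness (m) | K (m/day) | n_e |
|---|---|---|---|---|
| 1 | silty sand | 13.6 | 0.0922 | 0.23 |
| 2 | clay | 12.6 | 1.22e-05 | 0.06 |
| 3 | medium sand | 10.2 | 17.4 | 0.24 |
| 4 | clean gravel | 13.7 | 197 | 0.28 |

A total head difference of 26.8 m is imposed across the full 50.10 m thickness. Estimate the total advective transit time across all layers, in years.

1070

With flow normal to the layers, continuity requires the same specific discharge q through every layer.
Σ(b_i/K_i) = 13.6/0.0922 + 12.6/1.22e-05 + 10.2/17.4 + 13.7/197 = 1.033e+06 d.
q = Δh / Σ(b_i/K_i) = 26.8 / 1.033e+06 = 2.595e-05 m/day.
In each layer the seepage velocity is v_i = q/n_i, so the layer transit time is t_i = b_i·n_i / q:
  layer 1 (silty sand): t_1 = 13.6 × 0.23 / 2.595e-05 = 1.206e+05 d
  layer 2 (clay): t_2 = 12.6 × 0.06 / 2.595e-05 = 29138 d
  layer 3 (medium sand): t_3 = 10.2 × 0.24 / 2.595e-05 = 94352 d
  layer 4 (clean gravel): t_4 = 13.7 × 0.28 / 2.595e-05 = 1.478e+05 d
Total t = Σ t_i = 3.919e+05 days = 1073 years.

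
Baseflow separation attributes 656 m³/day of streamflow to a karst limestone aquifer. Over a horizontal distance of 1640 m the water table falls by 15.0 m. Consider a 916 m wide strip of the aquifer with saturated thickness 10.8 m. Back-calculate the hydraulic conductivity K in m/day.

7.25

Cross-sectional area A = 916 × 10.8 = 9893 m².
Hydraulic gradient i = Δh / L = 15.0 / 1640 = 0.009146.
From Q = K·A·i, K = Q / (A·i) = 656 / (9893 × 0.009146) = 7.250 m/day.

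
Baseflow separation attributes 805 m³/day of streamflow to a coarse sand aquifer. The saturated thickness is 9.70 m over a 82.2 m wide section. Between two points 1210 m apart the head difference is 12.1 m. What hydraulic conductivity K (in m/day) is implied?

Cross-sectional area A = 82.2 × 9.70 = 797.3 m².
Hydraulic gradient i = Δh / L = 12.1 / 1210 = 0.01000.
From Q = K·A·i, K = Q / (A·i) = 805 / (797.3 × 0.01000) = 101.0 m/day.

101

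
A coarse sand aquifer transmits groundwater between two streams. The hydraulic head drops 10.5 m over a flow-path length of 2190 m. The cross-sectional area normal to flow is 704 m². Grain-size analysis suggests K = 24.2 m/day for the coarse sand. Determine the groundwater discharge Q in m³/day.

Hydraulic gradient i = Δh / L = 10.5 / 2190 = 0.004795.
Darcy's law: Q = K · A · i = 24.20 × 704.0 × 0.004795 = 81.68 m³/day.

81.7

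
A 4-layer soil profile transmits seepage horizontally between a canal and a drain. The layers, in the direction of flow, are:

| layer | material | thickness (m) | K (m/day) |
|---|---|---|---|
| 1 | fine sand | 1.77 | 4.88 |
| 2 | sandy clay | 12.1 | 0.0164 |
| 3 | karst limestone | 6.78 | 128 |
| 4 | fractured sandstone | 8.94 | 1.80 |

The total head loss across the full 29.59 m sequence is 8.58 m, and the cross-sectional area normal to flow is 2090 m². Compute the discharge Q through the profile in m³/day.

Flow is perpendicular to layering, so the layers act in series and the equivalent K is the thickness-weighted harmonic mean.
Total thickness L = 1.77 + 12.1 + 6.78 + 8.94 = 29.59 m.
Σ(b_i/K_i) = 1.77/4.88 + 12.1/0.0164 + 6.78/128 + 8.94/1.80 = 743.2 d.
K_eq = L / Σ(b_i/K_i) = 29.59 / 743.2 = 0.03982 m/day.
Q = K_eq · A · (Δh/L) = 0.03982 × 2090 × (8.58/29.59) = 24.13 m³/day.

24.1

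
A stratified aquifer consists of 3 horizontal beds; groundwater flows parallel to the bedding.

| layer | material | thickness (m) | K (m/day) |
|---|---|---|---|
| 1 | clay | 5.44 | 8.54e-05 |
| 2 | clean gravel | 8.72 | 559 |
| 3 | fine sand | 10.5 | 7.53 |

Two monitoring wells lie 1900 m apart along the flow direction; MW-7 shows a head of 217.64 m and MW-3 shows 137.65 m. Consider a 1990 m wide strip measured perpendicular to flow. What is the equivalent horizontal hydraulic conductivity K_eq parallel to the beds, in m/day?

201

Flow is parallel to layering, so each bed carries its own Darcy discharge and the transmissivities add.
Σ(K_i·b_i) = 8.54e-05×5.44 + 559×8.72 + 7.53×10.5 = 4954 m²/day.
Total thickness b = 24.66 m, so K_eq = Σ(K_i·b_i)/b = 200.9 m/day.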